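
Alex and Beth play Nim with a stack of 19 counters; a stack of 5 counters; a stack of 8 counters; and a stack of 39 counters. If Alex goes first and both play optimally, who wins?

Alex wins

Compute the nim-sum pairwise:
19 XOR 5 = 22
22 XOR 8 = 30
30 XOR 39 = 57
The nim-sum is 57 ≠ 0, so this is an N-position: the player to move can win; Alex has a winning move.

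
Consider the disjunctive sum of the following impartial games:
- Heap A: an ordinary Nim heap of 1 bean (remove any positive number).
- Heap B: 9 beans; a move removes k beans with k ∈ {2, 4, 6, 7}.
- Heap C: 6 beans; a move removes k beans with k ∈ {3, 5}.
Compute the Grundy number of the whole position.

Heap A is a plain Nim heap of size 1, so its Grundy value is 1.
Grundy values for heap B (subtraction set {2, 4, 6, 7}):
g(0) = mex{} = 0
g(1) = mex{} = 0
g(2) = mex{0} = 1
g(3) = mex{0} = 1
g(4) = mex{0,1} = 2
g(5) = mex{0,1} = 2
g(6) = mex{0,1,2} = 3
g(7) = mex{0,1,2} = 3
g(8) = mex{0,1,2,3} = 4
g(9) = mex{1,2,3} = 0
So g(9) = 0.
Build the Grundy sequence for heap C with g(k) = mex{g(k−s) : s ∈ {3, 5}, s ≤ k}:
g(0) = mex{} = 0
g(1) = mex{} = 0
g(2) = mex{} = 0
g(3) = mex{0} = 1
g(4) = mex{0} = 1
g(5) = mex{0} = 1
g(6) = mex{0,1} = 2
So g(6) = 2.
The value of a disjunctive sum is the nim-sum of the parts.
Combined value = 1 XOR 0 XOR 2 = 3.

3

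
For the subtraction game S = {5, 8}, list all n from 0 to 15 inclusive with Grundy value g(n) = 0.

Build the Grundy sequence with g(k) = mex{g(k−s) : s ∈ {5, 8}, s ≤ k}:
k:     0  1  2  3  4  5  6  7  8  9 10 11 12 13 14 15
g(k):  0  0  0  0  0  1  1  1  1  1  2  2  2  0  0  0
The P-positions (g = 0) in 0..15 are 0, 1, 2, 3, 4, 13, 14, 15.

0, 1, 2, 3, 4, 13, 14, 15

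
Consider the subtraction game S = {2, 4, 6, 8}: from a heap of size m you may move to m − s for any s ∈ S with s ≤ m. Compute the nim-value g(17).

Build the Grundy sequence with g(k) = mex{g(k−s) : s ∈ {2, 4, 6, 8}, s ≤ k}:
k:     0  1  2  3  4  5  6  7  8  9 10 11 12 13 14 15 16 17
g(k):  0  0  1  1  2  2  3  3  4  4  0  0  1  1  2  2  3  3
So g(17) = 3.

3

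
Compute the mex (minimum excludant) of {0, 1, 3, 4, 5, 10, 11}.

The values 0, 1 are all present; 2 is the first non-negative integer missing from the set.

2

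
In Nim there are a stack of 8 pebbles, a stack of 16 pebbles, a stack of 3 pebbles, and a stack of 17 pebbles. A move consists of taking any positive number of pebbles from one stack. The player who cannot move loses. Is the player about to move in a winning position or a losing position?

Winning position

Compute the nim-sum pairwise:
8 ⊕ 16 = 24
24 ⊕ 3 = 27
27 ⊕ 17 = 10
The nim-sum is 10 ≠ 0, so this is an N-position: the player to move can win.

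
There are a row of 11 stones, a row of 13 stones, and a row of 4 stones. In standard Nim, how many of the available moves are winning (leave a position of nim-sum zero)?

1

In binary:
  1011  (11)
  1101  (13)
  0100  (4)
  ----
  0010  (2)
The overall nim-sum is X = 2. A row of size p has a winning move iff p XOR X < p (reduce it to p XOR X).
  11: 11 XOR 2 = 9 < 11 — winning move (to 9).
  13: 13 XOR 2 = 15 ≥ 13 — no move.
  4: 4 XOR 2 = 6 ≥ 4 — no move.
That gives 1 winning move.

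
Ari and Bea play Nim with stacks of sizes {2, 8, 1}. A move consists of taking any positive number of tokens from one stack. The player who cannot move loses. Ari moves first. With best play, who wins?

Nim-sum: 2 XOR 8 XOR 1 = 11.
The nim-sum is 11 ≠ 0, so this is an N-position: the player to move can win; Ari has a winning move.

Ari wins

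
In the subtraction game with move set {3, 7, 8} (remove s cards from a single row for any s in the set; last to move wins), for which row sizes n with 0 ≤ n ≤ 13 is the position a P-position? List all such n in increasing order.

0, 1, 2, 6, 11, 12

Compute g(0), g(1), … for moves {3, 7, 8}:
g(0) = mex{} = 0
g(1) = mex{} = 0
g(2) = mex{} = 0
g(3) = mex{0} = 1
g(4) = mex{0} = 1
g(5) = mex{0} = 1
g(6) = mex{1} = 0
g(7) = mex{0,1} = 2
g(8) = mex{0,1} = 2
g(9) = mex{0} = 1
g(10) = mex{0,1,2} = 3
g(11) = mex{1,2} = 0
g(12) = mex{1} = 0
g(13) = mex{0,1,3} = 2
The P-positions (g = 0) in 0..13 are 0, 1, 2, 6, 11, 12.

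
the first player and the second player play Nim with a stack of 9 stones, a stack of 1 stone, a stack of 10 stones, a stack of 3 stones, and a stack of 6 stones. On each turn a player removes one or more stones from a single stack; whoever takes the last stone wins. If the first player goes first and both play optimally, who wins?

Nim-sum: 9 ⊕ 1 ⊕ 10 ⊕ 3 ⊕ 6 = 7.
The nim-sum is 7 ≠ 0, so this is an N-position: the player to move can win; the first player has a winning move.

the first player wins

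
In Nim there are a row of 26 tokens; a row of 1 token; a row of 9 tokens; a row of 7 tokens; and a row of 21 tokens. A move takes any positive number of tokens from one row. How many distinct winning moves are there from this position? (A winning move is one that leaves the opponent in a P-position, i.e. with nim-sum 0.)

Nim-sum: 26 ⊕ 1 ⊕ 9 ⊕ 7 ⊕ 21 = 0.
The nim-sum is already 0, so every move leaves a nonzero nim-sum — there are no winning moves.

0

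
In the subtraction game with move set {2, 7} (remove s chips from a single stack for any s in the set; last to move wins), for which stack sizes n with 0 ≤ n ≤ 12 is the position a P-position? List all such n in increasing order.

Compute g(0), g(1), … for moves {2, 7}:
k:     0  1  2  3  4  5  6  7  8  9 10 11 12
g(k):  0  0  1  1  0  0  1  1  2  0  0  1  1
The P-positions (g = 0) in 0..12 are 0, 1, 4, 5, 9, 10.

0, 1, 4, 5, 9, 10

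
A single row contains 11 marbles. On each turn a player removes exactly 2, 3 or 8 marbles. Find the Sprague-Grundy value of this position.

Build the Grundy sequence with g(k) = mex{g(k−s) : s ∈ {2, 3, 8}, s ≤ k}:
k:     0  1  2  3  4  5  6  7  8  9 10 11
g(k):  0  0  1  1  2  0  0  1  1  2  0  0
So g(11) = 0.

0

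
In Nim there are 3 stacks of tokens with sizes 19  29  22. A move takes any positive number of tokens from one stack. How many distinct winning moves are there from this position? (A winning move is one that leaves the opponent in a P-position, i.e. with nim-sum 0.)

3

Write each in binary and XOR column by column:
  10011  (19)
  11101  (29)
  10110  (22)
  -----
  11000  (24)
The overall nim-sum is X = 24. A stack of size p has a winning move iff p XOR X < p (reduce it to p XOR X).
  19: 19 XOR 24 = 11 < 19 — winning move (to 11).
  29: 29 XOR 24 = 5 < 29 — winning move (to 5).
  22: 22 XOR 24 = 14 < 22 — winning move (to 14).
That gives 3 winning moves.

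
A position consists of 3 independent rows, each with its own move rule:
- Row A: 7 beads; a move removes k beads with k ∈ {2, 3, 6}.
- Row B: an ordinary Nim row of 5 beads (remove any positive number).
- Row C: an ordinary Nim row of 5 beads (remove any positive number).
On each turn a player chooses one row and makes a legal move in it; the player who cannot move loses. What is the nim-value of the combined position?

For row A, compute g(0), g(1), … with moves {2, 3, 6}:
k:     0  1  2  3  4  5  6  7
g(k):  0  0  1  1  2  0  3  1
So g(7) = 1.
Row B is a plain Nim row of size 5, so its Grundy value is 5.
Row C is a plain Nim row of size 5, so its Grundy value is 5.
The value of a disjunctive sum is the nim-sum of the parts.
Combined value = 1 ⊕ 5 ⊕ 5 = 1.

1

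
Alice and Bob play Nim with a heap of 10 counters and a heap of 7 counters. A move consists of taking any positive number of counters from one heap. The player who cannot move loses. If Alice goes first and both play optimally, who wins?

In binary:
  1010  (10)
  0111  (7)
  ----
  1101  (13)
The nim-sum is 13 ≠ 0, so this is an N-position: the player to move can win; Alice has a winning move.

Alice wins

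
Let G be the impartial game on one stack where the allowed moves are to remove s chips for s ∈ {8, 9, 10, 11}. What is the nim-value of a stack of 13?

1

Build the Grundy sequence with g(k) = mex{g(k−s) : s ∈ {8, 9, 10, 11}, s ≤ k}:
g(0) = mex{} = 0
g(1) = mex{} = 0
g(2) = mex{} = 0
g(3) = mex{} = 0
g(4) = mex{} = 0
g(5) = mex{} = 0
g(6) = mex{} = 0
g(7) = mex{} = 0
g(8) = mex{0} = 1
g(9) = mex{0} = 1
g(10) = mex{0} = 1
g(11) = mex{0} = 1
g(12) = mex{0} = 1
g(13) = mex{0} = 1
So g(13) = 1.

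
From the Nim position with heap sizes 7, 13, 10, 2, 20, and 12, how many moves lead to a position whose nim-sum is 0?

Compute the nim-sum pairwise:
7 ⊕ 13 = 10
10 ⊕ 10 = 0
0 ⊕ 2 = 2
2 ⊕ 20 = 22
22 ⊕ 12 = 26
The overall nim-sum is X = 26. A heap of size p has a winning move iff p XOR X < p (reduce it to p XOR X).
  7: 7 XOR 26 = 29 ≥ 7 — no move.
  13: 13 XOR 26 = 23 ≥ 13 — no move.
  10: 10 XOR 26 = 16 ≥ 10 — no move.
  2: 2 XOR 26 = 24 ≥ 2 — no move.
  20: 20 XOR 26 = 14 < 20 — winning move (to 14).
  12: 12 XOR 26 = 22 ≥ 12 — no move.
That gives 1 winning move.

1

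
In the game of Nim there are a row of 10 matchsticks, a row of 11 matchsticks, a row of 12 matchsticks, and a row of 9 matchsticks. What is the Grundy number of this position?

Compute the nim-sum pairwise:
10 XOR 11 = 1
1 XOR 12 = 13
13 XOR 9 = 4

4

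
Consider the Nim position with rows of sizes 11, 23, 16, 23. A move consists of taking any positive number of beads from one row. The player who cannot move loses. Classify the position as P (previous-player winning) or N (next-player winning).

Write each in binary and XOR column by column:
  01011  (11)
  10111  (23)
  10000  (16)
  10111  (23)
  -----
  11011  (27)
The nim-sum is 27 ≠ 0, so this is an N-position: the player to move can win.

N-position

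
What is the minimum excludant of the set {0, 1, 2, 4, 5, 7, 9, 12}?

3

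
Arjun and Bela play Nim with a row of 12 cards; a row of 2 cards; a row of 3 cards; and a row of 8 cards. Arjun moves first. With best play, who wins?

Arjun wins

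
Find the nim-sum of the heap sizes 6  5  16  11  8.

16

Compute the nim-sum pairwise:
6 XOR 5 = 3
3 XOR 16 = 19
19 XOR 11 = 24
24 XOR 8 = 16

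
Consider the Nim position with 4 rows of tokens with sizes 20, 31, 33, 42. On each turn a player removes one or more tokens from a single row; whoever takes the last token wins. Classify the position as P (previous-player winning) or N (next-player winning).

P-position

Write each in binary and XOR column by column:
  010100  (20)
  011111  (31)
  100001  (33)
  101010  (42)
  ------
  000000  (0)
The nim-sum is 0, so this is a P-position: the player to move is in a losing position under optimal play.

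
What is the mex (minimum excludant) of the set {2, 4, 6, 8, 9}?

0

0 is not in the set, so the mex is 0.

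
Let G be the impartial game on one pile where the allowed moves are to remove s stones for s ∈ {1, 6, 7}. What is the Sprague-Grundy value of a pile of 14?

0

Compute g(0), g(1), … for moves {1, 6, 7}:
g(0) = mex{} = 0
g(1) = mex{0} = 1
g(2) = mex{1} = 0
g(3) = mex{0} = 1
g(4) = mex{1} = 0
g(5) = mex{0} = 1
g(6) = mex{0,1} = 2
g(7) = mex{0,1,2} = 3
g(8) = mex{0,1,3} = 2
g(9) = mex{0,1,2} = 3
g(10) = mex{0,1,3} = 2
g(11) = mex{0,1,2} = 3
g(12) = mex{1,2,3} = 0
g(13) = mex{0,2,3} = 1
g(14) = mex{1,2,3} = 0
So g(14) = 0.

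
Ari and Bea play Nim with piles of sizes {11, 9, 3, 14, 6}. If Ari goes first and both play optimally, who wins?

Compute the nim-sum pairwise:
11 ^ 9 = 2
2 ^ 3 = 1
1 ^ 14 = 15
15 ^ 6 = 9
The nim-sum is 9 ≠ 0, so this is an N-position: the player to move can win; Ari has a winning move.

Ari wins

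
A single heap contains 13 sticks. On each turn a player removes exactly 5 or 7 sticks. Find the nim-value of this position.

Build the Grundy sequence with g(k) = mex{g(k−s) : s ∈ {5, 7}, s ≤ k}:
g(0) = mex{} = 0
g(1) = mex{} = 0
g(2) = mex{} = 0
g(3) = mex{} = 0
g(4) = mex{} = 0
g(5) = mex{0} = 1
g(6) = mex{0} = 1
g(7) = mex{0} = 1
g(8) = mex{0} = 1
g(9) = mex{0} = 1
g(10) = mex{0,1} = 2
g(11) = mex{0,1} = 2
g(12) = mex{1} = 0
g(13) = mex{1} = 0
So g(13) = 0.

0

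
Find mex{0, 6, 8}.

0 is in the set but 1 is not, so the mex is 1.

1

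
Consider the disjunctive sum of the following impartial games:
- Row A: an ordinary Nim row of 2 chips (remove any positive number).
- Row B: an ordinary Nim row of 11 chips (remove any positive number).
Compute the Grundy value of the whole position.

Row A is a plain Nim row of size 2, so its Grundy value is 2.
Row B is a plain Nim row of size 11, so its Grundy value is 11.
By the Sprague-Grundy theorem, the Grundy value of a sum of independent games is the XOR of the component values.
Combined value = 2 XOR 11 = 9.

9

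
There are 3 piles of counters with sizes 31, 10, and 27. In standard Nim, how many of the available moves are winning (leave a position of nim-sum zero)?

3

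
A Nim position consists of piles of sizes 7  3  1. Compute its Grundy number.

Compute the nim-sum pairwise:
7 XOR 3 = 4
4 XOR 1 = 5

5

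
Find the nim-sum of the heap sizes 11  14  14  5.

14

Compute the nim-sum pairwise:
11 XOR 14 = 5
5 XOR 14 = 11
11 XOR 5 = 14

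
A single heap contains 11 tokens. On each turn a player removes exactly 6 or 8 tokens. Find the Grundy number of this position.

1

Build the Grundy sequence with g(k) = mex{g(k−s) : s ∈ {6, 8}, s ≤ k}:
g(0) = mex{} = 0
g(1) = mex{} = 0
g(2) = mex{} = 0
g(3) = mex{} = 0
g(4) = mex{} = 0
g(5) = mex{} = 0
g(6) = mex{0} = 1
g(7) = mex{0} = 1
g(8) = mex{0} = 1
g(9) = mex{0} = 1
g(10) = mex{0} = 1
g(11) = mex{0} = 1
So g(11) = 1.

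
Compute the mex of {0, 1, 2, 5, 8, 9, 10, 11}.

The values 0, 1, 2 are all present; 3 is the first non-negative integer missing from the set.

3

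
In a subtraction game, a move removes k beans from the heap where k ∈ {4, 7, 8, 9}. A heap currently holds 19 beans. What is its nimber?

1

Compute g(0), g(1), … for moves {4, 7, 8, 9}:
k:     0  1  2  3  4  5  6  7  8  9 10 11 12 13 14 15 16 17 18 19
g(k):  0  0  0  0  1  1  1  1  2  2  2  2  3  0  0  0  0  1  1  1
So g(19) = 1.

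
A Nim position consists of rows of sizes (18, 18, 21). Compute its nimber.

21

Bitwise XOR of the heap sizes:
  10010  (18)
  10010  (18)
  10101  (21)
  -----
  10101  (21)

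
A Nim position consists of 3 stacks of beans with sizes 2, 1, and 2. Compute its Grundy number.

1

Nim-sum: 2 XOR 1 XOR 2 = 1.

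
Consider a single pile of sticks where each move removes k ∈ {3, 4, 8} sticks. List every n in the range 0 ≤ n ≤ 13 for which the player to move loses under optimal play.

0, 1, 2, 7, 12, 13

Grundy values for subtraction set {3, 4, 8}:
k:     0  1  2  3  4  5  6  7  8  9 10 11 12 13
g(k):  0  0  0  1  1  1  2  0  2  3  1  3  0  0
The P-positions (g = 0) in 0..13 are 0, 1, 2, 7, 12, 13.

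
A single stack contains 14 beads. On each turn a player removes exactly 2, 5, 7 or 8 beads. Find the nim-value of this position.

0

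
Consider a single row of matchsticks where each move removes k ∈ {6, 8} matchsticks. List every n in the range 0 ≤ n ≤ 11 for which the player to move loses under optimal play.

0, 1, 2, 3, 4, 5

Compute g(0), g(1), … for moves {6, 8}:
k:     0  1  2  3  4  5  6  7  8  9 10 11
g(k):  0  0  0  0  0  0  1  1  1  1  1  1
The P-positions (g = 0) in 0..11 are 0, 1, 2, 3, 4, 5.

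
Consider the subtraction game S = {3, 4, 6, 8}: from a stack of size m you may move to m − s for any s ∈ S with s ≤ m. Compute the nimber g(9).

Grundy values for subtraction set {3, 4, 6, 8}:
g(0) = mex{} = 0
g(1) = mex{} = 0
g(2) = mex{} = 0
g(3) = mex{0} = 1
g(4) = mex{0} = 1
g(5) = mex{0} = 1
g(6) = mex{0,1} = 2
g(7) = mex{0,1} = 2
g(8) = mex{0,1} = 2
g(9) = mex{0,1,2} = 3
So g(9) = 3.

3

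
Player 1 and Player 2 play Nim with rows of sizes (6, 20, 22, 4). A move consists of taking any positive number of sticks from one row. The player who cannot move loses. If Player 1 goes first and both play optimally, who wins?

Player 2 wins

Compute the nim-sum pairwise:
6 ^ 20 = 18
18 ^ 22 = 4
4 ^ 4 = 0
The nim-sum is 0, so this is a P-position: the player to move is in a losing position under optimal play; Player 1 is about to move from it and so loses — Player 2 wins.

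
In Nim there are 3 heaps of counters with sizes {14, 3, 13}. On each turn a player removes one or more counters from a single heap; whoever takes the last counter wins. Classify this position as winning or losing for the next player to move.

Losing position

Compute the nim-sum pairwise:
14 ^ 3 = 13
13 ^ 13 = 0
The nim-sum is 0, so this is a P-position: the player to move is in a losing position under optimal play.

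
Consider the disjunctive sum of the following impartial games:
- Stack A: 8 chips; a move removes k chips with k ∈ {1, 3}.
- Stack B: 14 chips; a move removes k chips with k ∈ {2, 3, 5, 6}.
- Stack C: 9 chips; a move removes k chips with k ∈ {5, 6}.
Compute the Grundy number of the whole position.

2

Grundy values for stack A (subtraction set {1, 3}):
g(0) = mex{} = 0
g(1) = mex{0} = 1
g(2) = mex{1} = 0
g(3) = mex{0} = 1
g(4) = mex{1} = 0
g(5) = mex{0} = 1
g(6) = mex{1} = 0
g(7) = mex{0} = 1
g(8) = mex{1} = 0
So g(8) = 0.
Build the Grundy sequence for stack B with g(k) = mex{g(k−s) : s ∈ {2, 3, 5, 6}, s ≤ k}:
g(0) = mex{} = 0
g(1) = mex{} = 0
g(2) = mex{0} = 1
g(3) = mex{0} = 1
g(4) = mex{0,1} = 2
g(5) = mex{0,1} = 2
g(6) = mex{0,1,2} = 3
g(7) = mex{0,1,2} = 3
g(8) = mex{1,2,3} = 0
g(9) = mex{1,2,3} = 0
g(10) = mex{0,2,3} = 1
g(11) = mex{0,2,3} = 1
g(12) = mex{0,1,3} = 2
g(13) = mex{0,1,3} = 2
g(14) = mex{0,1,2} = 3
So g(14) = 3.
For stack C, compute g(0), g(1), … with moves {5, 6}:
g(0) = mex{} = 0
g(1) = mex{} = 0
g(2) = mex{} = 0
g(3) = mex{} = 0
g(4) = mex{} = 0
g(5) = mex{0} = 1
g(6) = mex{0} = 1
g(7) = mex{0} = 1
g(8) = mex{0} = 1
g(9) = mex{0} = 1
So g(9) = 1.
By the Sprague-Grundy theorem, the Grundy value of a sum of independent games is the XOR of the component values.
Combined value = 0 ⊕ 3 ⊕ 1 = 2.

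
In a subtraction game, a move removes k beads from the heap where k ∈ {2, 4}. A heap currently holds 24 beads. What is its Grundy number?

0

Build the Grundy sequence with g(k) = mex{g(k−s) : s ∈ {2, 4}, s ≤ k}:
k:     0  1  2  3  4  5  6  7  8  9 10 11 12 13 14 15 16 17 18 19 20 21 22 23 24
g(k):  0  0  1  1  2  2  0  0  1  1  2  2  0  0  1  1  2  2  0  0  1  1  2  2  0
So g(24) = 0.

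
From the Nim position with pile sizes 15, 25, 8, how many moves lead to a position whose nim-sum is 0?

Bitwise XOR of the heap sizes:
  01111  (15)
  11001  (25)
  01000  (8)
  -----
  11110  (30)
The overall nim-sum is X = 30. A pile of size p has a winning move iff p XOR X < p (reduce it to p XOR X).
  15: 15 XOR 30 = 17 ≥ 15 — no move.
  25: 25 XOR 30 = 7 < 25 — winning move (to 7).
  8: 8 XOR 30 = 22 ≥ 8 — no move.
That gives 1 winning move.

1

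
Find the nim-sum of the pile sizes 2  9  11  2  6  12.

8

Compute the nim-sum pairwise:
2 ⊕ 9 = 11
11 ⊕ 11 = 0
0 ⊕ 2 = 2
2 ⊕ 6 = 4
4 ⊕ 12 = 8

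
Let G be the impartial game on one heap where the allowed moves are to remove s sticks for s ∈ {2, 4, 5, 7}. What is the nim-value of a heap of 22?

2

Grundy values for subtraction set {2, 4, 5, 7}:
k:     0  1  2  3  4  5  6  7  8  9 10 11 12 13 14 15 16 17 18 19 20 21 22
g(k):  0  0  1  1  2  2  3  3  4  0  0  1  1  2  2  3  3  4  0  0  1  1  2
So g(22) = 2.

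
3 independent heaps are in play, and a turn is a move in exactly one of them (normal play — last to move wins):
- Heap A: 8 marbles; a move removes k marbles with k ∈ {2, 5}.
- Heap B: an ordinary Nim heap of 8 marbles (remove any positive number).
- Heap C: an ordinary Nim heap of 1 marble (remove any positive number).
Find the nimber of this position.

9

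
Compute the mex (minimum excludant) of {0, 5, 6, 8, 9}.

1

0 is in the set but 1 is not, so the mex is 1.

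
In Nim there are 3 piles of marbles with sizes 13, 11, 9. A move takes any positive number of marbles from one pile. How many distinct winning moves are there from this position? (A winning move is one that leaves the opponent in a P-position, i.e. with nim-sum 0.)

3

Nim-sum: 13 XOR 11 XOR 9 = 15.
The overall nim-sum is X = 15. A pile of size p has a winning move iff p XOR X < p (reduce it to p XOR X).
  13: 13 XOR 15 = 2 < 13 — winning move (to 2).
  11: 11 XOR 15 = 4 < 11 — winning move (to 4).
  9: 9 XOR 15 = 6 < 9 — winning move (to 6).
That gives 3 winning moves.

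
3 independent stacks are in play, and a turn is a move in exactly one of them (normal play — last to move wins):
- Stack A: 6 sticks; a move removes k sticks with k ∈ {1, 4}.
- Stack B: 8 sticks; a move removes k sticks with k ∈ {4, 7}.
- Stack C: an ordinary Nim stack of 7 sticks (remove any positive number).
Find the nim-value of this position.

4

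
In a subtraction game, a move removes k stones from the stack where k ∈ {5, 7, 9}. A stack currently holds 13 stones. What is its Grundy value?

2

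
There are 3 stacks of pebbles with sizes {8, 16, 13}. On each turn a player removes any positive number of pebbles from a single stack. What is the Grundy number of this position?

21

Write each in binary and XOR column by column:
  01000  (8)
  10000  (16)
  01101  (13)
  -----
  10101  (21)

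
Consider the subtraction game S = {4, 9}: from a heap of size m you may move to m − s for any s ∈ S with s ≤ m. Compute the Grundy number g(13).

0

Build the Grundy sequence with g(k) = mex{g(k−s) : s ∈ {4, 9}, s ≤ k}:
g(0) = mex{} = 0
g(1) = mex{} = 0
g(2) = mex{} = 0
g(3) = mex{} = 0
g(4) = mex{0} = 1
g(5) = mex{0} = 1
g(6) = mex{0} = 1
g(7) = mex{0} = 1
g(8) = mex{1} = 0
g(9) = mex{0,1} = 2
g(10) = mex{0,1} = 2
g(11) = mex{0,1} = 2
g(12) = mex{0} = 1
g(13) = mex{1,2} = 0
So g(13) = 0.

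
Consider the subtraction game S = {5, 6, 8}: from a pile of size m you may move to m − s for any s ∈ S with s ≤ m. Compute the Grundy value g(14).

Compute g(0), g(1), … for moves {5, 6, 8}:
k:     0  1  2  3  4  5  6  7  8  9 10 11 12 13 14
g(k):  0  0  0  0  0  1  1  1  1  1  2  2  2  0  0
So g(14) = 0.

0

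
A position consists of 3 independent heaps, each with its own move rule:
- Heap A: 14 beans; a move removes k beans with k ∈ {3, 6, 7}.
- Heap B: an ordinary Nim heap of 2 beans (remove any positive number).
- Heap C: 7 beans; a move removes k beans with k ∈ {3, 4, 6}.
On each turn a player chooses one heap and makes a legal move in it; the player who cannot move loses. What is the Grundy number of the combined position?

1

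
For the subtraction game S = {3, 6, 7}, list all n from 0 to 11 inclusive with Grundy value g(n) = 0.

Compute g(0), g(1), … for moves {3, 6, 7}:
g(0) = mex{} = 0
g(1) = mex{} = 0
g(2) = mex{} = 0
g(3) = mex{0} = 1
g(4) = mex{0} = 1
g(5) = mex{0} = 1
g(6) = mex{0,1} = 2
g(7) = mex{0,1} = 2
g(8) = mex{0,1} = 2
g(9) = mex{0,1,2} = 3
g(10) = mex{1,2} = 0
g(11) = mex{1,2} = 0
The P-positions (g = 0) in 0..11 are 0, 1, 2, 10, 11.

0, 1, 2, 10, 11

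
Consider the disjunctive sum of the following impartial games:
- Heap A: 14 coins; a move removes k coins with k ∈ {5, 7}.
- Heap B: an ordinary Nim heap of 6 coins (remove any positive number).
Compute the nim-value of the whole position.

6

For heap A, compute g(0), g(1), … with moves {5, 7}:
k:     0  1  2  3  4  5  6  7  8  9 10 11 12 13 14
g(k):  0  0  0  0  0  1  1  1  1  1  2  2  0  0  0
So g(14) = 0.
Heap B is a plain Nim heap of size 6, so its Grundy value is 6.
By the Sprague-Grundy theorem, the Grundy value of a sum of independent games is the XOR of the component values.
Combined value = 0 ⊕ 6 = 6.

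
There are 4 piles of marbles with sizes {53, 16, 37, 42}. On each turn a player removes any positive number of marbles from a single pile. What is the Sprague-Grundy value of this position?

42

Nim-sum: 53 ^ 16 ^ 37 ^ 42 = 42.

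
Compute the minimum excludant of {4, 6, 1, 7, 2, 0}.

The values 0, 1, 2 are all present; 3 is the first non-negative integer missing from the set.

3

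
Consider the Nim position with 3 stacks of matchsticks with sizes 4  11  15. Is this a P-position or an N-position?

Nim-sum: 4 ⊕ 11 ⊕ 15 = 0.
The nim-sum is 0, so this is a P-position: the player to move is in a losing position under optimal play.

P-position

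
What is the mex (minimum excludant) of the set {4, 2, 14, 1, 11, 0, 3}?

5

The values 0, 1, 2, 3, 4 are all present; 5 is the first non-negative integer missing from the set.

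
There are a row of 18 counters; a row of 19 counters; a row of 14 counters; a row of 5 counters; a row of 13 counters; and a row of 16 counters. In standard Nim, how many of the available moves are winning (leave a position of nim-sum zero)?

3

Nim-sum: 18 ⊕ 19 ⊕ 14 ⊕ 5 ⊕ 13 ⊕ 16 = 23.
The overall nim-sum is X = 23. A row of size p has a winning move iff p XOR X < p (reduce it to p XOR X).
  18: 18 XOR 23 = 5 < 18 — winning move (to 5).
  19: 19 XOR 23 = 4 < 19 — winning move (to 4).
  14: 14 XOR 23 = 25 ≥ 14 — no move.
  5: 5 XOR 23 = 18 ≥ 5 — no move.
  13: 13 XOR 23 = 26 ≥ 13 — no move.
  16: 16 XOR 23 = 7 < 16 — winning move (to 7).
That gives 3 winning moves.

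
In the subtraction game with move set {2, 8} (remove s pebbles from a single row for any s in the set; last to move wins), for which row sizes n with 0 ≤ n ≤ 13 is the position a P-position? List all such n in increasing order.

0, 1, 4, 5, 10, 11

Compute g(0), g(1), … for moves {2, 8}:
g(0) = mex{} = 0
g(1) = mex{} = 0
g(2) = mex{0} = 1
g(3) = mex{0} = 1
g(4) = mex{1} = 0
g(5) = mex{1} = 0
g(6) = mex{0} = 1
g(7) = mex{0} = 1
g(8) = mex{0,1} = 2
g(9) = mex{0,1} = 2
g(10) = mex{1,2} = 0
g(11) = mex{1,2} = 0
g(12) = mex{0} = 1
g(13) = mex{0} = 1
The P-positions (g = 0) in 0..13 are 0, 1, 4, 5, 10, 11.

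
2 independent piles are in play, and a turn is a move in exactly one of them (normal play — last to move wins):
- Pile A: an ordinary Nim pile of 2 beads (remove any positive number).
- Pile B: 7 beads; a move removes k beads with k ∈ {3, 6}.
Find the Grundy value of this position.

Pile A is a plain Nim pile of size 2, so its Grundy value is 2.
For pile B, compute g(0), g(1), … with moves {3, 6}:
g(0) = mex{} = 0
g(1) = mex{} = 0
g(2) = mex{} = 0
g(3) = mex{0} = 1
g(4) = mex{0} = 1
g(5) = mex{0} = 1
g(6) = mex{0,1} = 2
g(7) = mex{0,1} = 2
So g(7) = 2.
The value of a disjunctive sum is the nim-sum of the parts.
Combined value = 2 XOR 2 = 0.

0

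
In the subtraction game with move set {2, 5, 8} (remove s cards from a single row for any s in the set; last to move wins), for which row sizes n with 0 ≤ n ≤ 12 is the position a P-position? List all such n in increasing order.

0, 1, 4, 7, 10, 11

Grundy values for subtraction set {2, 5, 8}:
k:     0  1  2  3  4  5  6  7  8  9 10 11 12
g(k):  0  0  1  1  0  2  1  0  2  1  0  0  1
The P-positions (g = 0) in 0..12 are 0, 1, 4, 7, 10, 11.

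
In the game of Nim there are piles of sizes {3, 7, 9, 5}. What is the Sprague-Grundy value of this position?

8

Nim-sum: 3 XOR 7 XOR 9 XOR 5 = 8.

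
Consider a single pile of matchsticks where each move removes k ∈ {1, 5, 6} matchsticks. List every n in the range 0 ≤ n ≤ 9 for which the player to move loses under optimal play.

0, 2, 4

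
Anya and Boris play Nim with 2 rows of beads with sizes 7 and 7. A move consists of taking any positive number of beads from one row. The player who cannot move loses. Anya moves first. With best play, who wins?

Boris wins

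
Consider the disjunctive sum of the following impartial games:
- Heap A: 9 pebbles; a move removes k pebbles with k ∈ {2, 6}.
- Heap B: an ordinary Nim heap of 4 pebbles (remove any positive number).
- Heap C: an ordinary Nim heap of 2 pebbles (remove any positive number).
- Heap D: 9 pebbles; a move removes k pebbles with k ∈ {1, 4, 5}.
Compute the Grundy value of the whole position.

Build the Grundy sequence for heap A with g(k) = mex{g(k−s) : s ∈ {2, 6}, s ≤ k}:
g(0) = mex{} = 0
g(1) = mex{} = 0
g(2) = mex{0} = 1
g(3) = mex{0} = 1
g(4) = mex{1} = 0
g(5) = mex{1} = 0
g(6) = mex{0} = 1
g(7) = mex{0} = 1
g(8) = mex{1} = 0
g(9) = mex{1} = 0
So g(9) = 0.
Heap B is a plain Nim heap of size 4, so its Grundy value is 4.
Heap C is a plain Nim heap of size 2, so its Grundy value is 2.
Grundy values for heap D (subtraction set {1, 4, 5}):
k:     0  1  2  3  4  5  6  7  8  9
g(k):  0  1  0  1  2  3  2  3  0  1
So g(9) = 1.
By the Sprague-Grundy theorem, the Grundy value of a sum of independent games is the XOR of the component values.
Combined value = 0 XOR 4 XOR 2 XOR 1 = 7.

7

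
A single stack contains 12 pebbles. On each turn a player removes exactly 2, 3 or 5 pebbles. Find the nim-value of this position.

2

Compute g(0), g(1), … for moves {2, 3, 5}:
g(0) = mex{} = 0
g(1) = mex{} = 0
g(2) = mex{0} = 1
g(3) = mex{0} = 1
g(4) = mex{0,1} = 2
g(5) = mex{0,1} = 2
g(6) = mex{0,1,2} = 3
g(7) = mex{1,2} = 0
g(8) = mex{1,2,3} = 0
g(9) = mex{0,2,3} = 1
g(10) = mex{0,2} = 1
g(11) = mex{0,1,3} = 2
g(12) = mex{0,1} = 2
So g(12) = 2.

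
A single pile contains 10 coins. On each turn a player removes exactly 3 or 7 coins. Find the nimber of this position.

0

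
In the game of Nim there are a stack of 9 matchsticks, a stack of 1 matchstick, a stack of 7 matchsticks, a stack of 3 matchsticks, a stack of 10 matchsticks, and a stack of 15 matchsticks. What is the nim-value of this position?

9

Nim-sum: 9 ⊕ 1 ⊕ 7 ⊕ 3 ⊕ 10 ⊕ 15 = 9.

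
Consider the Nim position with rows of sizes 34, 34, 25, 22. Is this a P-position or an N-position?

N-position

Write each in binary and XOR column by column:
  100010  (34)
  100010  (34)
  011001  (25)
  010110  (22)
  ------
  001111  (15)
The nim-sum is 15 ≠ 0, so this is an N-position: the player to move can win.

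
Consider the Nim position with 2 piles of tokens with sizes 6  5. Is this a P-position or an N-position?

Nim-sum: 6 ^ 5 = 3.
The nim-sum is 3 ≠ 0, so this is an N-position: the player to move can win.

N-position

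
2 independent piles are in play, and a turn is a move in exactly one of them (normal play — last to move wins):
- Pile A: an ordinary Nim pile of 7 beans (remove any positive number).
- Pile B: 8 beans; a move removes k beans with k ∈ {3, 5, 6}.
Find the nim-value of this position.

Pile A is a plain Nim pile of size 7, so its Grundy value is 7.
For pile B, compute g(0), g(1), … with moves {3, 5, 6}:
k:     0  1  2  3  4  5  6  7  8
g(k):  0  0  0  1  1  1  2  2  2
So g(8) = 2.
The value of a disjunctive sum is the nim-sum of the parts.
Combined value = 7 XOR 2 = 5.

5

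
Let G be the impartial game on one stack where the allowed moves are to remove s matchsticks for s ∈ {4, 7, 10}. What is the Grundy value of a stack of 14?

0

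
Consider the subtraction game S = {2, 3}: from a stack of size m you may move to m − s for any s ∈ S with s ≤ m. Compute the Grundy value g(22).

1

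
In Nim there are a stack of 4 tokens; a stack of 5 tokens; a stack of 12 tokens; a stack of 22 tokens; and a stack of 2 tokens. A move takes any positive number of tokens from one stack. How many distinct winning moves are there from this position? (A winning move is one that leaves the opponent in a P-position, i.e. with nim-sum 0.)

Bitwise XOR of the heap sizes:
  00100  (4)
  00101  (5)
  01100  (12)
  10110  (22)
  00010  (2)
  -----
  11001  (25)
The overall nim-sum is X = 25. A stack of size p has a winning move iff p XOR X < p (reduce it to p XOR X).
  4: 4 XOR 25 = 29 ≥ 4 — no move.
  5: 5 XOR 25 = 28 ≥ 5 — no move.
  12: 12 XOR 25 = 21 ≥ 12 — no move.
  22: 22 XOR 25 = 15 < 22 — winning move (to 15).
  2: 2 XOR 25 = 27 ≥ 2 — no move.
That gives 1 winning move.

1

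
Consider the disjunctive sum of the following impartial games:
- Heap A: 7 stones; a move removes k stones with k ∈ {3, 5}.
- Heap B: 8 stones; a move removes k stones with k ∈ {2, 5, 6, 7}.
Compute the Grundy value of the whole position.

0

Grundy values for heap A (subtraction set {3, 5}):
g(0) = mex{} = 0
g(1) = mex{} = 0
g(2) = mex{} = 0
g(3) = mex{0} = 1
g(4) = mex{0} = 1
g(5) = mex{0} = 1
g(6) = mex{0,1} = 2
g(7) = mex{0,1} = 2
So g(7) = 2.
For heap B, compute g(0), g(1), … with moves {2, 5, 6, 7}:
k:     0  1  2  3  4  5  6  7  8
g(k):  0  0  1  1  0  2  1  3  2
So g(8) = 2.
The value of a disjunctive sum is the nim-sum of the parts.
Combined value = 2 XOR 2 = 0.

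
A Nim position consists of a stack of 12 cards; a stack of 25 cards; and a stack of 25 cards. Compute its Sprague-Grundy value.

12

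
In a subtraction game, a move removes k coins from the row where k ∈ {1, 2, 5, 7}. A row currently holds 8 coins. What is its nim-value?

2

Grundy values for subtraction set {1, 2, 5, 7}:
k:     0  1  2  3  4  5  6  7  8
g(k):  0  1  2  0  1  2  0  1  2
So g(8) = 2.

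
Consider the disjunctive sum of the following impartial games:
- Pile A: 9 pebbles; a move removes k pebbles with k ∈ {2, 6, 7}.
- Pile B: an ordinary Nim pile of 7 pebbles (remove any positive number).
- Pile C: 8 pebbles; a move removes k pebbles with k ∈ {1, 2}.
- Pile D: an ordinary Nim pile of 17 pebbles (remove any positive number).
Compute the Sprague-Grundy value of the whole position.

20

For pile A, compute g(0), g(1), … with moves {2, 6, 7}:
k:     0  1  2  3  4  5  6  7  8  9
g(k):  0  0  1  1  0  0  1  1  2  0
So g(9) = 0.
Pile B is a plain Nim pile of size 7, so its Grundy value is 7.
Grundy values for pile C (subtraction set {1, 2}):
k:     0  1  2  3  4  5  6  7  8
g(k):  0  1  2  0  1  2  0  1  2
So g(8) = 2.
Pile D is a plain Nim pile of size 17, so its Grundy value is 17.
By the Sprague-Grundy theorem, the Grundy value of a sum of independent games is the XOR of the component values.
Combined value = 0 XOR 7 XOR 2 XOR 17 = 20.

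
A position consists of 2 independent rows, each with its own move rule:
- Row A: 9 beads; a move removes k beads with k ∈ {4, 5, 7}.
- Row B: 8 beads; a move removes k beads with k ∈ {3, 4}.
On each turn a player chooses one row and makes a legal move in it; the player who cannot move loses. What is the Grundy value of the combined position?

2

For row A, compute g(0), g(1), … with moves {4, 5, 7}:
k:     0  1  2  3  4  5  6  7  8  9
g(k):  0  0  0  0  1  1  1  1  2  2
So g(9) = 2.
Grundy values for row B (subtraction set {3, 4}):
k:     0  1  2  3  4  5  6  7  8
g(k):  0  0  0  1  1  1  2  0  0
So g(8) = 0.
The value of a disjunctive sum is the nim-sum of the parts.
Combined value = 2 XOR 0 = 2.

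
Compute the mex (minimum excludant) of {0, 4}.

1

0 is in the set but 1 is not, so the mex is 1.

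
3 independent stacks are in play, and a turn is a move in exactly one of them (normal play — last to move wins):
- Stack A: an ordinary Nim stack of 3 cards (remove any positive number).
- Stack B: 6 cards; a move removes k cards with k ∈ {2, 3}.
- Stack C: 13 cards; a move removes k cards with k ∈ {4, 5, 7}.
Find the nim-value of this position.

3

Stack A is a plain Nim stack of size 3, so its Grundy value is 3.
Build the Grundy sequence for stack B with g(k) = mex{g(k−s) : s ∈ {2, 3}, s ≤ k}:
k:     0  1  2  3  4  5  6
g(k):  0  0  1  1  2  0  0
So g(6) = 0.
For stack C, compute g(0), g(1), … with moves {4, 5, 7}:
k:     0  1  2  3  4  5  6  7  8  9 10 11 12 13
g(k):  0  0  0  0  1  1  1  1  2  2  2  0  0  0
So g(13) = 0.
The value of a disjunctive sum is the nim-sum of the parts.
Combined value = 3 ⊕ 0 ⊕ 0 = 3.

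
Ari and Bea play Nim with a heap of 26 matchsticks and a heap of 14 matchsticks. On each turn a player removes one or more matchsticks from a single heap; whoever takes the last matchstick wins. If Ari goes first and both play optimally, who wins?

Nim-sum: 26 XOR 14 = 20.
The nim-sum is 20 ≠ 0, so this is an N-position: the player to move can win; Ari has a winning move.

Ari wins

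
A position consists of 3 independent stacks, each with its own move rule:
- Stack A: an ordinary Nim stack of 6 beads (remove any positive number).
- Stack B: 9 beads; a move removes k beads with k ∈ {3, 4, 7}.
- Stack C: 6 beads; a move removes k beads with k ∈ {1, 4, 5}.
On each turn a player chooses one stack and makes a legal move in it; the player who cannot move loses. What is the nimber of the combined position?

Stack A is a plain Nim stack of size 6, so its Grundy value is 6.
Build the Grundy sequence for stack B with g(k) = mex{g(k−s) : s ∈ {3, 4, 7}, s ≤ k}:
g(0) = mex{} = 0
g(1) = mex{} = 0
g(2) = mex{} = 0
g(3) = mex{0} = 1
g(4) = mex{0} = 1
g(5) = mex{0} = 1
g(6) = mex{0,1} = 2
g(7) = mex{0,1} = 2
g(8) = mex{0,1} = 2
g(9) = mex{0,1,2} = 3
So g(9) = 3.
For stack C, compute g(0), g(1), … with moves {1, 4, 5}:
g(0) = mex{} = 0
g(1) = mex{0} = 1
g(2) = mex{1} = 0
g(3) = mex{0} = 1
g(4) = mex{0,1} = 2
g(5) = mex{0,1,2} = 3
g(6) = mex{0,1,3} = 2
So g(6) = 2.
By the Sprague-Grundy theorem, the Grundy value of a sum of independent games is the XOR of the component values.
Combined value = 6 XOR 3 XOR 2 = 7.

7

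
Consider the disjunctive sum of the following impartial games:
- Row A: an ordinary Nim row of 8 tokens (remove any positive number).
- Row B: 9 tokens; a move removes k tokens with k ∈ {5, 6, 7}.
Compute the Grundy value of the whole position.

Row A is a plain Nim row of size 8, so its Grundy value is 8.
Grundy values for row B (subtraction set {5, 6, 7}):
k:     0  1  2  3  4  5  6  7  8  9
g(k):  0  0  0  0  0  1  1  1  1  1
So g(9) = 1.
The value of a disjunctive sum is the nim-sum of the parts.
Combined value = 8 XOR 1 = 9.

9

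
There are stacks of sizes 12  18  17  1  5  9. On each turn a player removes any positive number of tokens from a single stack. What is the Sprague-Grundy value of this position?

2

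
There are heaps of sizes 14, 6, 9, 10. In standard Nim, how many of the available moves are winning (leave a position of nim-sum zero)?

Compute the nim-sum pairwise:
14 XOR 6 = 8
8 XOR 9 = 1
1 XOR 10 = 11
The overall nim-sum is X = 11. A heap of size p has a winning move iff p XOR X < p (reduce it to p XOR X).
  14: 14 XOR 11 = 5 < 14 — winning move (to 5).
  6: 6 XOR 11 = 13 ≥ 6 — no move.
  9: 9 XOR 11 = 2 < 9 — winning move (to 2).
  10: 10 XOR 11 = 1 < 10 — winning move (to 1).
That gives 3 winning moves.

3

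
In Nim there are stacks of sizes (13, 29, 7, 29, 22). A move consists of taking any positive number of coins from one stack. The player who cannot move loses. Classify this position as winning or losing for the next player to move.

Winning position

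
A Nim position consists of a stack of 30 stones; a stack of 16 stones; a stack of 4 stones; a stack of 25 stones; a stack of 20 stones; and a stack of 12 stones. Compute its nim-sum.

Compute the nim-sum pairwise:
30 ⊕ 16 = 14
14 ⊕ 4 = 10
10 ⊕ 25 = 19
19 ⊕ 20 = 7
7 ⊕ 12 = 11

11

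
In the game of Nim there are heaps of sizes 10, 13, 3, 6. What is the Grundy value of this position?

Compute the nim-sum pairwise:
10 ^ 13 = 7
7 ^ 3 = 4
4 ^ 6 = 2

2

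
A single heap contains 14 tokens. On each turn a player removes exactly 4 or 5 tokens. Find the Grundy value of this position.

1

Build the Grundy sequence with g(k) = mex{g(k−s) : s ∈ {4, 5}, s ≤ k}:
g(0) = mex{} = 0
g(1) = mex{} = 0
g(2) = mex{} = 0
g(3) = mex{} = 0
g(4) = mex{0} = 1
g(5) = mex{0} = 1
g(6) = mex{0} = 1
g(7) = mex{0} = 1
g(8) = mex{0,1} = 2
g(9) = mex{1} = 0
g(10) = mex{1} = 0
g(11) = mex{1} = 0
g(12) = mex{1,2} = 0
g(13) = mex{0,2} = 1
g(14) = mex{0} = 1
So g(14) = 1.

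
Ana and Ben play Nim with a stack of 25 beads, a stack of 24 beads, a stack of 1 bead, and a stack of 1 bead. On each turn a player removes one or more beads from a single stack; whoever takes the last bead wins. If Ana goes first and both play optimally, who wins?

Nim-sum: 25 ^ 24 ^ 1 ^ 1 = 1.
The nim-sum is 1 ≠ 0, so this is an N-position: the player to move can win; Ana has a winning move.

Ana wins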